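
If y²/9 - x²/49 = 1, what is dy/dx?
Apply d/dx to both sides, remembering that y depends on x. Each occurrence of y therefore brings in a y' = dy/dx via the chain rule.

With F(x, y) equal to the left-hand side minus the right, differentiate F term by term:
  d/dx[-x^2/49] = -2x/49
  d/dx[y^2/9] = 2y·y'/9
  d/dx[-1] = 0
Adding these up, d/dx[F] = 0 becomes
  (-2x/49) + (2y/9)·y' = 0,
so isolating y',
  dy/dx = -(-2x/49)/(2y/9) = 9x/(49y)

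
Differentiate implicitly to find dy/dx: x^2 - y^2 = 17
Differentiate both sides with respect to x, treating y as y(x). By the chain rule, any term containing y contributes a factor of y' = dy/dx when we differentiate it.

Move every term to one side and write the relation as F(x, y) = 0. Term by term,
  d/dx[x^2] = 2x
  d/dx[-y^2] = -2y·y'
  d/dx[-17] = 0

The pieces without y' make up ∂F/∂x and the coefficient of y' is ∂F/∂y:
  ∂F/∂x = 2x,
  ∂F/∂y = -2y.

Since d/dx[F] = ∂F/∂x + (∂F/∂y)·y' = 0, solve for y':
  (∂F/∂y)·y' = -∂F/∂x
  dy/dx = -(∂F/∂x)/(∂F/∂y) = -(2x)/(-2y) = x/y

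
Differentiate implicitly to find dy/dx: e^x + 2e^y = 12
Apply d/dx to both sides, remembering that y depends on x. Each occurrence of y therefore brings in a y' = dy/dx via the chain rule.

With F(x, y) equal to the left-hand side minus the right, differentiate F term by term:
  d/dx[e^(x)] = e^(x)
  d/dx[2e^(y)] = 2·y'·e^(y)
  d/dx[-12] = 0
Adding these up, d/dx[F] = 0 becomes
  (e^(x)) + (2e^(y))·y' = 0,
so isolating y',
  dy/dx = -(e^(x))/(2e^(y)) = -e^(x - y)/2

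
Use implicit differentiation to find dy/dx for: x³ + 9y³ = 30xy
Differentiate both sides with respect to x, treating y as y(x). By the chain rule, any term containing y contributes a factor of y' = dy/dx when we differentiate it.

Move every term to one side and write the relation as F(x, y) = 0. Term by term,
  d/dx[x^3] = 3x^2
  d/dx[-30xy] = -30x·y' - 30y
  d/dx[9y^3] = 27y^2·y'

The pieces without y' make up ∂F/∂x and the coefficient of y' is ∂F/∂y:
  ∂F/∂x = 3x^2 - 30y,
  ∂F/∂y = -30x + 27y^2.

Since d/dx[F] = ∂F/∂x + (∂F/∂y)·y' = 0, solve for y':
  (∂F/∂y)·y' = -∂F/∂x
  dy/dx = -(∂F/∂x)/(∂F/∂y) = -(3x^2 - 30y)/(-30x + 27y^2) = (x^2 - 10y)/(10x - 9y^2)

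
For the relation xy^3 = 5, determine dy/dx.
Differentiate the relation implicitly: treat y = y(x) and apply the chain rule, so every y-derivative picks up a y' = dy/dx factor.

With everything moved to the left-hand side, differentiate term by term:
  d/dx[xy^3] = 3xy^2·y' + y^3
  d/dx[-5] = 0

Separating the contributions that come from x directly and those that come through y:
  without y':      y^3
  multiplying y':  3xy^2

so (y^3) + (3xy^2)·y' = 0, and therefore
  dy/dx = -(y^3)/(3xy^2) = -y/(3x)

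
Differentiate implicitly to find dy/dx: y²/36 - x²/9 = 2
Take d/dx of both sides. Since y is implicitly a function of x, the chain rule attaches a y' = dy/dx factor whenever we differentiate through y.

Set F(x, y) = (left side) − (right side), so the curve is F = 0. Differentiating each term of F:
  d/dx[-x^2/9] = -2x/9
  d/dx[y^2/36] = y·y'/18
  d/dx[-2] = 0

Collecting, the y'-free part is the partial derivative in x and the y' coefficient is the partial derivative in y:
  ∂F/∂x = -2x/9
  ∂F/∂y = y/18

so d/dx[F(x, y(x))] = ∂F/∂x + (∂F/∂y)·y' = 0. Rearranging,
  dy/dx = -(∂F/∂x)/(∂F/∂y) = -(-2x/9)/(y/18) = 4x/y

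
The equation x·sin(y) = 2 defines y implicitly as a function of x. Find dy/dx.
Differentiate the relation implicitly: treat y = y(x) and apply the chain rule, so every y-derivative picks up a y' = dy/dx factor.

With everything moved to the left-hand side, differentiate term by term:
  d/dx[x·sin(y)] = x·y'·cos(y) + sin(y)
  d/dx[-2] = 0

Separating the contributions that come from x directly and those that come through y:
  without y':      sin(y)
  multiplying y':  x·cos(y)

so (sin(y)) + (x·cos(y))·y' = 0, and therefore
  dy/dx = -(sin(y))/(x·cos(y)) = -tan(y)/x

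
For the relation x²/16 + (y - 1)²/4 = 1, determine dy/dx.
Take d/dx of both sides. Since y is implicitly a function of x, the chain rule attaches a y' = dy/dx factor whenever we differentiate through y.

Set F(x, y) = (left side) − (right side), so the curve is F = 0. Differentiating each term of F:
  d/dx[x^2/16] = x/8
  d/dx[(y - 1)^2/4] = y'(y - 1)/2
  d/dx[-1] = 0

Collecting, the y'-free part is the partial derivative in x and the y' coefficient is the partial derivative in y:
  ∂F/∂x = x/8
  ∂F/∂y = y/2 - 1/2

so d/dx[F(x, y(x))] = ∂F/∂x + (∂F/∂y)·y' = 0. Rearranging,
  dy/dx = -(∂F/∂x)/(∂F/∂y) = -(x/8)/(y/2 - 1/2)
        = -(x/8)/((y - 1)/2) = -x/(4y - 4)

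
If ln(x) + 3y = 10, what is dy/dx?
Take d/dx of both sides. Since y is implicitly a function of x, the chain rule attaches a y' = dy/dx factor whenever we differentiate through y.

Set F(x, y) = (left side) − (right side), so the curve is F = 0. Differentiating each term of F:
  d/dx[3y] = 3·y'
  d/dx[ln(x)] = 1/x
  d/dx[-10] = 0

Collecting, the y'-free part is the partial derivative in x and the y' coefficient is the partial derivative in y:
  ∂F/∂x = 1/x
  ∂F/∂y = 3

so d/dx[F(x, y(x))] = ∂F/∂x + (∂F/∂y)·y' = 0. Rearranging,
  dy/dx = -(∂F/∂x)/(∂F/∂y) = -(1/x)/(3) = -1/(3x)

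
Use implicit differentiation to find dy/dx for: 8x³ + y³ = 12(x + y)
Take d/dx of both sides. Since y is implicitly a function of x, the chain rule attaches a y' = dy/dx factor whenever we differentiate through y.

Set F(x, y) = (left side) − (right side), so the curve is F = 0. Differentiating each term of F:
  d/dx[8x^3] = 24x^2
  d/dx[-12x] = -12
  d/dx[y^3] = 3y^2·y'
  d/dx[-12y] = -12·y'

Collecting, the y'-free part is the partial derivative in x and the y' coefficient is the partial derivative in y:
  ∂F/∂x = 24x^2 - 12
  ∂F/∂y = 3y^2 - 12

so d/dx[F(x, y(x))] = ∂F/∂x + (∂F/∂y)·y' = 0. Rearranging,
  dy/dx = -(∂F/∂x)/(∂F/∂y) = -(24x^2 - 12)/(3y^2 - 12) = 4(1 - 2x^2)/(y^2 - 4)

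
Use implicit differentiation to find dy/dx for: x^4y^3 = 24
Apply d/dx to both sides, remembering that y depends on x. Each occurrence of y therefore brings in a y' = dy/dx via the chain rule.

With F(x, y) equal to the left-hand side minus the right, differentiate F term by term:
  d/dx[x^4y^3] = 3x^4y^2·y' + 4x^3y^3
  d/dx[-24] = 0
Adding these up, d/dx[F] = 0 becomes
  (4x^3y^3) + (3x^4y^2)·y' = 0,
so isolating y',
  dy/dx = -(4x^3y^3)/(3x^4y^2) = -4y/(3x)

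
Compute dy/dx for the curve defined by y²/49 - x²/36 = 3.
Differentiate both sides with respect to x, treating y as y(x). By the chain rule, any term containing y contributes a factor of y' = dy/dx when we differentiate it.

Move every term to one side and write the relation as F(x, y) = 0. Term by term,
  d/dx[-x^2/36] = -x/18
  d/dx[y^2/49] = 2y·y'/49
  d/dx[-3] = 0

The pieces without y' make up ∂F/∂x and the coefficient of y' is ∂F/∂y:
  ∂F/∂x = -x/18,
  ∂F/∂y = 2y/49.

Since d/dx[F] = ∂F/∂x + (∂F/∂y)·y' = 0, solve for y':
  (∂F/∂y)·y' = -∂F/∂x
  dy/dx = -(∂F/∂x)/(∂F/∂y) = -(-x/18)/(2y/49) = 49x/(36y)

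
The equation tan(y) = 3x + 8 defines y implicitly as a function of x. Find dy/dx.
Apply d/dx to both sides, remembering that y depends on x. Each occurrence of y therefore brings in a y' = dy/dx via the chain rule.

With F(x, y) equal to the left-hand side minus the right, differentiate F term by term:
  d/dx[-3x] = -3
  d/dx[tan(y)] = y'(tan(y)^2 + 1)
  d/dx[-8] = 0
Adding these up, d/dx[F] = 0 becomes
  (-3) + (tan(y)^2 + 1)·y' = 0,
so isolating y',
  dy/dx = -(-3)/(tan(y)^2 + 1) = 3cos(y)^2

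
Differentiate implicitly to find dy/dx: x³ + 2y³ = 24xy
Differentiate both sides with respect to x, treating y as y(x). By the chain rule, any term containing y contributes a factor of y' = dy/dx when we differentiate it.

Move every term to one side and write the relation as F(x, y) = 0. Term by term,
  d/dx[x^3] = 3x^2
  d/dx[-24xy] = -24x·y' - 24y
  d/dx[2y^3] = 6y^2·y'

The pieces without y' make up ∂F/∂x and the coefficient of y' is ∂F/∂y:
  ∂F/∂x = 3x^2 - 24y,
  ∂F/∂y = -24x + 6y^2.

Since d/dx[F] = ∂F/∂x + (∂F/∂y)·y' = 0, solve for y':
  (∂F/∂y)·y' = -∂F/∂x
  dy/dx = -(∂F/∂x)/(∂F/∂y) = -(3x^2 - 24y)/(-24x + 6y^2) = (x^2 - 8y)/(2(4x - y^2))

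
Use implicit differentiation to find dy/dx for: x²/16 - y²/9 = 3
Apply d/dx to both sides, remembering that y depends on x. Each occurrence of y therefore brings in a y' = dy/dx via the chain rule.

With F(x, y) equal to the left-hand side minus the right, differentiate F term by term:
  d/dx[x^2/16] = x/8
  d/dx[-y^2/9] = -2y·y'/9
  d/dx[-3] = 0
Adding these up, d/dx[F] = 0 becomes
  (x/8) + (-2y/9)·y' = 0,
so isolating y',
  dy/dx = -(x/8)/(-2y/9) = 9x/(16y)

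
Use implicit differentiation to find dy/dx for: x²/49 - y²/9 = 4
Differentiate both sides with respect to x, treating y as y(x). By the chain rule, any term containing y contributes a factor of y' = dy/dx when we differentiate it.

Move every term to one side and write the relation as F(x, y) = 0. Term by term,
  d/dx[x^2/49] = 2x/49
  d/dx[-y^2/9] = -2y·y'/9
  d/dx[-4] = 0

The pieces without y' make up ∂F/∂x and the coefficient of y' is ∂F/∂y:
  ∂F/∂x = 2x/49,
  ∂F/∂y = -2y/9.

Since d/dx[F] = ∂F/∂x + (∂F/∂y)·y' = 0, solve for y':
  (∂F/∂y)·y' = -∂F/∂x
  dy/dx = -(∂F/∂x)/(∂F/∂y) = -(2x/49)/(-2y/9) = 9x/(49y)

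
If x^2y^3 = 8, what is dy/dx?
Apply d/dx to both sides, remembering that y depends on x. Each occurrence of y therefore brings in a y' = dy/dx via the chain rule.

With F(x, y) equal to the left-hand side minus the right, differentiate F term by term:
  d/dx[x^2y^3] = 3x^2y^2·y' + 2xy^3
  d/dx[-8] = 0
Adding these up, d/dx[F] = 0 becomes
  (2xy^3) + (3x^2y^2)·y' = 0,
so isolating y',
  dy/dx = -(2xy^3)/(3x^2y^2) = -2y/(3x)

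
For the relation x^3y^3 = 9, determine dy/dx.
Differentiate the relation implicitly: treat y = y(x) and apply the chain rule, so every y-derivative picks up a y' = dy/dx factor.

With everything moved to the left-hand side, differentiate term by term:
  d/dx[x^3y^3] = 3x^3y^2·y' + 3x^2y^3
  d/dx[-9] = 0

Separating the contributions that come from x directly and those that come through y:
  without y':      3x^2y^3
  multiplying y':  3x^3y^2

so (3x^2y^3) + (3x^3y^2)·y' = 0, and therefore
  dy/dx = -(3x^2y^3)/(3x^3y^2) = -y/x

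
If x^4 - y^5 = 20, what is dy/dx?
Take d/dx of both sides. Since y is implicitly a function of x, the chain rule attaches a y' = dy/dx factor whenever we differentiate through y.

Set F(x, y) = (left side) − (right side), so the curve is F = 0. Differentiating each term of F:
  d/dx[x^4] = 4x^3
  d/dx[-y^5] = -5y^4·y'
  d/dx[-20] = 0

Collecting, the y'-free part is the partial derivative in x and the y' coefficient is the partial derivative in y:
  ∂F/∂x = 4x^3
  ∂F/∂y = -5y^4

so d/dx[F(x, y(x))] = ∂F/∂x + (∂F/∂y)·y' = 0. Rearranging,
  dy/dx = -(∂F/∂x)/(∂F/∂y) = -(4x^3)/(-5y^4) = 4x^3/(5y^4)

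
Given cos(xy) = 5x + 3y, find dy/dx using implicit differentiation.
Apply d/dx to both sides, remembering that y depends on x. Each occurrence of y therefore brings in a y' = dy/dx via the chain rule.

With F(x, y) equal to the left-hand side minus the right, differentiate F term by term:
  d/dx[-5x] = -5
  d/dx[-3y] = -3·y'
  d/dx[cos(xy)] = -(x·y' + y)·sin(xy)
Adding these up, d/dx[F] = 0 becomes
  (-y·sin(xy) - 5) + (-x·sin(xy) - 3)·y' = 0,
so isolating y',
  dy/dx = -(-y·sin(xy) - 5)/(-x·sin(xy) - 3) = -(y·sin(xy) + 5)/(x·sin(xy) + 3)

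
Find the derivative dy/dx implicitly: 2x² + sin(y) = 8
Take d/dx of both sides. Since y is implicitly a function of x, the chain rule attaches a y' = dy/dx factor whenever we differentiate through y.

Set F(x, y) = (left side) − (right side), so the curve is F = 0. Differentiating each term of F:
  d/dx[2x^2] = 4x
  d/dx[sin(y)] = y'·cos(y)
  d/dx[-8] = 0

Collecting, the y'-free part is the partial derivative in x and the y' coefficient is the partial derivative in y:
  ∂F/∂x = 4x
  ∂F/∂y = cos(y)

so d/dx[F(x, y(x))] = ∂F/∂x + (∂F/∂y)·y' = 0. Rearranging,
  dy/dx = -(∂F/∂x)/(∂F/∂y) = -(4x)/(cos(y)) = -4x/cos(y)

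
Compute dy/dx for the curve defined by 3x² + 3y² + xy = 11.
Take d/dx of both sides. Since y is implicitly a function of x, the chain rule attaches a y' = dy/dx factor whenever we differentiate through y.

Set F(x, y) = (left side) − (right side), so the curve is F = 0. Differentiating each term of F:
  d/dx[3x^2] = 6x
  d/dx[xy] = x·y' + y
  d/dx[3y^2] = 6y·y'
  d/dx[-11] = 0

Collecting, the y'-free part is the partial derivative in x and the y' coefficient is the partial derivative in y:
  ∂F/∂x = 6x + y
  ∂F/∂y = x + 6y

so d/dx[F(x, y(x))] = ∂F/∂x + (∂F/∂y)·y' = 0. Rearranging,
  dy/dx = -(∂F/∂x)/(∂F/∂y) = -(6x + y)/(x + 6y) = (-6x - y)/(x + 6y)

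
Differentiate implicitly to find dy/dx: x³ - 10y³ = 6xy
Differentiate both sides with respect to x, treating y as y(x). By the chain rule, any term containing y contributes a factor of y' = dy/dx when we differentiate it.

Move every term to one side and write the relation as F(x, y) = 0. Term by term,
  d/dx[x^3] = 3x^2
  d/dx[-6xy] = -6x·y' - 6y
  d/dx[-10y^3] = -30y^2·y'

The pieces without y' make up ∂F/∂x and the coefficient of y' is ∂F/∂y:
  ∂F/∂x = 3x^2 - 6y,
  ∂F/∂y = -6x - 30y^2.

Since d/dx[F] = ∂F/∂x + (∂F/∂y)·y' = 0, solve for y':
  (∂F/∂y)·y' = -∂F/∂x
  dy/dx = -(∂F/∂x)/(∂F/∂y) = -(3x^2 - 6y)/(-6x - 30y^2) = (x^2/2 - y)/(x + 5y^2)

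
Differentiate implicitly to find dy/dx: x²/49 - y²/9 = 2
Differentiate both sides with respect to x, treating y as y(x). By the chain rule, any term containing y contributes a factor of y' = dy/dx when we differentiate it.

Move every term to one side and write the relation as F(x, y) = 0. Term by term,
  d/dx[x^2/49] = 2x/49
  d/dx[-y^2/9] = -2y·y'/9
  d/dx[-2] = 0

The pieces without y' make up ∂F/∂x and the coefficient of y' is ∂F/∂y:
  ∂F/∂x = 2x/49,
  ∂F/∂y = -2y/9.

Since d/dx[F] = ∂F/∂x + (∂F/∂y)·y' = 0, solve for y':
  (∂F/∂y)·y' = -∂F/∂x
  dy/dx = -(∂F/∂x)/(∂F/∂y) = -(2x/49)/(-2y/9) = 9x/(49y)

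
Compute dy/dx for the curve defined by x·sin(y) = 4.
Differentiate both sides with respect to x, treating y as y(x). By the chain rule, any term containing y contributes a factor of y' = dy/dx when we differentiate it.

Move every term to one side and write the relation as F(x, y) = 0. Term by term,
  d/dx[x·sin(y)] = x·y'·cos(y) + sin(y)
  d/dx[-4] = 0

The pieces without y' make up ∂F/∂x and the coefficient of y' is ∂F/∂y:
  ∂F/∂x = sin(y),
  ∂F/∂y = x·cos(y).

Since d/dx[F] = ∂F/∂x + (∂F/∂y)·y' = 0, solve for y':
  (∂F/∂y)·y' = -∂F/∂x
  dy/dx = -(∂F/∂x)/(∂F/∂y) = -(sin(y))/(x·cos(y)) = -tan(y)/x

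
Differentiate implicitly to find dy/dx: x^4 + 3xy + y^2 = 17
Apply d/dx to both sides, remembering that y depends on x. Each occurrence of y therefore brings in a y' = dy/dx via the chain rule.

With F(x, y) equal to the left-hand side minus the right, differentiate F term by term:
  d/dx[x^4] = 4x^3
  d/dx[3xy] = 3x·y' + 3y
  d/dx[y^2] = 2y·y'
  d/dx[-17] = 0
Adding these up, d/dx[F] = 0 becomes
  (4x^3 + 3y) + (3x + 2y)·y' = 0,
so isolating y',
  dy/dx = -(4x^3 + 3y)/(3x + 2y) = (-4x^3 - 3y)/(3x + 2y)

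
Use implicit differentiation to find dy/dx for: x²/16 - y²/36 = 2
Apply d/dx to both sides, remembering that y depends on x. Each occurrence of y therefore brings in a y' = dy/dx via the chain rule.

With F(x, y) equal to the left-hand side minus the right, differentiate F term by term:
  d/dx[x^2/16] = x/8
  d/dx[-y^2/36] = -y·y'/18
  d/dx[-2] = 0
Adding these up, d/dx[F] = 0 becomes
  (x/8) + (-y/18)·y' = 0,
so isolating y',
  dy/dx = -(x/8)/(-y/18) = 9x/(4y)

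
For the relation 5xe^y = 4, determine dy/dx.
Differentiate both sides with respect to x, treating y as y(x). By the chain rule, any term containing y contributes a factor of y' = dy/dx when we differentiate it.

Move every term to one side and write the relation as F(x, y) = 0. Term by term,
  d/dx[5x·e^(y)] = 5x·y'·e^(y) + 5e^(y)
  d/dx[-4] = 0

The pieces without y' make up ∂F/∂x and the coefficient of y' is ∂F/∂y:
  ∂F/∂x = 5e^(y),
  ∂F/∂y = 5x·e^(y).

Since d/dx[F] = ∂F/∂x + (∂F/∂y)·y' = 0, solve for y':
  (∂F/∂y)·y' = -∂F/∂x
  dy/dx = -(∂F/∂x)/(∂F/∂y) = -(5e^(y))/(5x·e^(y)) = -1/x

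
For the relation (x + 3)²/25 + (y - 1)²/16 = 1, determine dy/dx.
Apply d/dx to both sides, remembering that y depends on x. Each occurrence of y therefore brings in a y' = dy/dx via the chain rule.

With F(x, y) equal to the left-hand side minus the right, differentiate F term by term:
  d/dx[(x + 3)^2/25] = 2x/25 + 6/25
  d/dx[(y - 1)^2/16] = y'(y - 1)/8
  d/dx[-1] = 0
Adding these up, d/dx[F] = 0 becomes
  (2x/25 + 6/25) + (y/8 - 1/8)·y' = 0,
so isolating y',
  dy/dx = -(2x/25 + 6/25)/(y/8 - 1/8)
        = -(2(x + 3)/25)/((y - 1)/8) = 16(-x - 3)/(25(y - 1))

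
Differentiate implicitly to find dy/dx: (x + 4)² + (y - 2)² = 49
Differentiate the relation implicitly: treat y = y(x) and apply the chain rule, so every y-derivative picks up a y' = dy/dx factor.

With everything moved to the left-hand side, differentiate term by term:
  d/dx[(x + 4)^2] = 2x + 8
  d/dx[(y - 2)^2] = 2·y'(y - 2)
  d/dx[-49] = 0

Separating the contributions that come from x directly and those that come through y:
  without y':      2x + 8
  multiplying y':  2y - 4

so (2x + 8) + (2y - 4)·y' = 0, and therefore
  dy/dx = -(2x + 8)/(2y - 4) = (-x - 4)/(y - 2)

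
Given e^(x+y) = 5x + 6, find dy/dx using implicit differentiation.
Take d/dx of both sides. Since y is implicitly a function of x, the chain rule attaches a y' = dy/dx factor whenever we differentiate through y.

Set F(x, y) = (left side) − (right side), so the curve is F = 0. Differentiating each term of F:
  d/dx[-5x] = -5
  d/dx[e^(x + y)] = (y' + 1)·e^(x + y)
  d/dx[-6] = 0

Collecting, the y'-free part is the partial derivative in x and the y' coefficient is the partial derivative in y:
  ∂F/∂x = e^(x + y) - 5
  ∂F/∂y = e^(x + y)

so d/dx[F(x, y(x))] = ∂F/∂x + (∂F/∂y)·y' = 0. Rearranging,
  dy/dx = -(∂F/∂x)/(∂F/∂y) = -(e^(x + y) - 5)/(e^(x + y)) = 5e^(-x - y) - 1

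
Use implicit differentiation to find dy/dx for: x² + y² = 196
Differentiate both sides with respect to x, treating y as y(x). By the chain rule, any term containing y contributes a factor of y' = dy/dx when we differentiate it.

Move every term to one side and write the relation as F(x, y) = 0. Term by term,
  d/dx[x^2] = 2x
  d/dx[y^2] = 2y·y'
  d/dx[-196] = 0

The pieces without y' make up ∂F/∂x and the coefficient of y' is ∂F/∂y:
  ∂F/∂x = 2x,
  ∂F/∂y = 2y.

Since d/dx[F] = ∂F/∂x + (∂F/∂y)·y' = 0, solve for y':
  (∂F/∂y)·y' = -∂F/∂x
  dy/dx = -(∂F/∂x)/(∂F/∂y) = -(2x)/(2y) = -x/y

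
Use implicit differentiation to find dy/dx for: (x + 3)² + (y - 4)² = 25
Apply d/dx to both sides, remembering that y depends on x. Each occurrence of y therefore brings in a y' = dy/dx via the chain rule.

With F(x, y) equal to the left-hand side minus the right, differentiate F term by term:
  d/dx[(x + 3)^2] = 2x + 6
  d/dx[(y - 4)^2] = 2·y'(y - 4)
  d/dx[-25] = 0
Adding these up, d/dx[F] = 0 becomes
  (2x + 6) + (2y - 8)·y' = 0,
so isolating y',
  dy/dx = -(2x + 6)/(2y - 8) = (-x - 3)/(y - 4)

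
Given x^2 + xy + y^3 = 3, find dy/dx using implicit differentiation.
Differentiate the relation implicitly: treat y = y(x) and apply the chain rule, so every y-derivative picks up a y' = dy/dx factor.

With everything moved to the left-hand side, differentiate term by term:
  d/dx[x^2] = 2x
  d/dx[xy] = x·y' + y
  d/dx[y^3] = 3y^2·y'
  d/dx[-3] = 0

Separating the contributions that come from x directly and those that come through y:
  without y':      2x + y
  multiplying y':  x + 3y^2

so (2x + y) + (x + 3y^2)·y' = 0, and therefore
  dy/dx = -(2x + y)/(x + 3y^2) = (-2x - y)/(x + 3y^2)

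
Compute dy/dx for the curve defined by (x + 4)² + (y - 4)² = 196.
Differentiate both sides with respect to x, treating y as y(x). By the chain rule, any term containing y contributes a factor of y' = dy/dx when we differentiate it.

Move every term to one side and write the relation as F(x, y) = 0. Term by term,
  d/dx[(x + 4)^2] = 2x + 8
  d/dx[(y - 4)^2] = 2·y'(y - 4)
  d/dx[-196] = 0

The pieces without y' make up ∂F/∂x and the coefficient of y' is ∂F/∂y:
  ∂F/∂x = 2x + 8,
  ∂F/∂y = 2y - 8.

Since d/dx[F] = ∂F/∂x + (∂F/∂y)·y' = 0, solve for y':
  (∂F/∂y)·y' = -∂F/∂x
  dy/dx = -(∂F/∂x)/(∂F/∂y) = -(2x + 8)/(2y - 8) = (-x - 4)/(y - 4)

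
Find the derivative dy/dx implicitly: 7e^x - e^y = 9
Differentiate both sides with respect to x, treating y as y(x). By the chain rule, any term containing y contributes a factor of y' = dy/dx when we differentiate it.

Move every term to one side and write the relation as F(x, y) = 0. Term by term,
  d/dx[7e^(x)] = 7e^(x)
  d/dx[-e^(y)] = -y'·e^(y)
  d/dx[-9] = 0

The pieces without y' make up ∂F/∂x and the coefficient of y' is ∂F/∂y:
  ∂F/∂x = 7e^(x),
  ∂F/∂y = -e^(y).

Since d/dx[F] = ∂F/∂x + (∂F/∂y)·y' = 0, solve for y':
  (∂F/∂y)·y' = -∂F/∂x
  dy/dx = -(∂F/∂x)/(∂F/∂y) = -(7e^(x))/(-e^(y)) = 7e^(x - y)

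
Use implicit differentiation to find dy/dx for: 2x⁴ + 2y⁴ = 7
Differentiate the relation implicitly: treat y = y(x) and apply the chain rule, so every y-derivative picks up a y' = dy/dx factor.

With everything moved to the left-hand side, differentiate term by term:
  d/dx[2x^4] = 8x^3
  d/dx[2y^4] = 8y^3·y'
  d/dx[-7] = 0

Separating the contributions that come from x directly and those that come through y:
  without y':      8x^3
  multiplying y':  8y^3

so (8x^3) + (8y^3)·y' = 0, and therefore
  dy/dx = -(8x^3)/(8y^3) = -x^3/y^3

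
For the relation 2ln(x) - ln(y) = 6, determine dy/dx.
Differentiate both sides with respect to x, treating y as y(x). By the chain rule, any term containing y contributes a factor of y' = dy/dx when we differentiate it.

Move every term to one side and write the relation as F(x, y) = 0. Term by term,
  d/dx[2ln(x)] = 2/x
  d/dx[-ln(y)] = -y'/y
  d/dx[-6] = 0

The pieces without y' make up ∂F/∂x and the coefficient of y' is ∂F/∂y:
  ∂F/∂x = 2/x,
  ∂F/∂y = -1/y.

Since d/dx[F] = ∂F/∂x + (∂F/∂y)·y' = 0, solve for y':
  (∂F/∂y)·y' = -∂F/∂x
  dy/dx = -(∂F/∂x)/(∂F/∂y) = -(2/x)/(-1/y) = 2y/x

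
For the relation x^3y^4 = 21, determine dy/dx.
Differentiate the relation implicitly: treat y = y(x) and apply the chain rule, so every y-derivative picks up a y' = dy/dx factor.

With everything moved to the left-hand side, differentiate term by term:
  d/dx[x^3y^4] = 4x^3y^3·y' + 3x^2y^4
  d/dx[-21] = 0

Separating the contributions that come from x directly and those that come through y:
  without y':      3x^2y^4
  multiplying y':  4x^3y^3

so (3x^2y^4) + (4x^3y^3)·y' = 0, and therefore
  dy/dx = -(3x^2y^4)/(4x^3y^3) = -3y/(4x)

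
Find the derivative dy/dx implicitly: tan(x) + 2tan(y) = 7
Differentiate the relation implicitly: treat y = y(x) and apply the chain rule, so every y-derivative picks up a y' = dy/dx factor.

With everything moved to the left-hand side, differentiate term by term:
  d/dx[tan(x)] = tan(x)^2 + 1
  d/dx[2tan(y)] = 2·y'(tan(y)^2 + 1)
  d/dx[-7] = 0

Separating the contributions that come from x directly and those that come through y:
  without y':      tan(x)^2 + 1
  multiplying y':  2tan(y)^2 + 2

so (tan(x)^2 + 1) + (2tan(y)^2 + 2)·y' = 0, and therefore
  dy/dx = -(tan(x)^2 + 1)/(2tan(y)^2 + 2) = -cos(y)^2/(2cos(x)^2)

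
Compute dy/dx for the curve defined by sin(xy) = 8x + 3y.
Apply d/dx to both sides, remembering that y depends on x. Each occurrence of y therefore brings in a y' = dy/dx via the chain rule.

With F(x, y) equal to the left-hand side minus the right, differentiate F term by term:
  d/dx[-8x] = -8
  d/dx[-3y] = -3·y'
  d/dx[sin(xy)] = (x·y' + y)·cos(xy)
Adding these up, d/dx[F] = 0 becomes
  (y·cos(xy) - 8) + (x·cos(xy) - 3)·y' = 0,
so isolating y',
  dy/dx = -(y·cos(xy) - 8)/(x·cos(xy) - 3) = (-y·cos(xy) + 8)/(x·cos(xy) - 3)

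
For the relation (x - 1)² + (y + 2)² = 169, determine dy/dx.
Differentiate the relation implicitly: treat y = y(x) and apply the chain rule, so every y-derivative picks up a y' = dy/dx factor.

With everything moved to the left-hand side, differentiate term by term:
  d/dx[(x - 1)^2] = 2x - 2
  d/dx[(y + 2)^2] = 2·y'(y + 2)
  d/dx[-169] = 0

Separating the contributions that come from x directly and those that come through y:
  without y':      2x - 2
  multiplying y':  2y + 4

so (2x - 2) + (2y + 4)·y' = 0, and therefore
  dy/dx = -(2x - 2)/(2y + 4) = (1 - x)/(y + 2)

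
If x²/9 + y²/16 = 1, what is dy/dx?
Take d/dx of both sides. Since y is implicitly a function of x, the chain rule attaches a y' = dy/dx factor whenever we differentiate through y.

Set F(x, y) = (left side) − (right side), so the curve is F = 0. Differentiating each term of F:
  d/dx[x^2/9] = 2x/9
  d/dx[y^2/16] = y·y'/8
  d/dx[-1] = 0

Collecting, the y'-free part is the partial derivative in x and the y' coefficient is the partial derivative in y:
  ∂F/∂x = 2x/9
  ∂F/∂y = y/8

so d/dx[F(x, y(x))] = ∂F/∂x + (∂F/∂y)·y' = 0. Rearranging,
  dy/dx = -(∂F/∂x)/(∂F/∂y) = -(2x/9)/(y/8) = -16x/(9y)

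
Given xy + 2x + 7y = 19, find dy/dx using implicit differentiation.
Differentiate the relation implicitly: treat y = y(x) and apply the chain rule, so every y-derivative picks up a y' = dy/dx factor.

With everything moved to the left-hand side, differentiate term by term:
  d/dx[xy] = x·y' + y
  d/dx[2x] = 2
  d/dx[7y] = 7·y'
  d/dx[-19] = 0

Separating the contributions that come from x directly and those that come through y:
  without y':      y + 2
  multiplying y':  x + 7

so (y + 2) + (x + 7)·y' = 0, and therefore
  dy/dx = -(y + 2)/(x + 7) = (-y - 2)/(x + 7)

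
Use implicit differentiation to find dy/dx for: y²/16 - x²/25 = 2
Differentiate both sides with respect to x, treating y as y(x). By the chain rule, any term containing y contributes a factor of y' = dy/dx when we differentiate it.

Move every term to one side and write the relation as F(x, y) = 0. Term by term,
  d/dx[-x^2/25] = -2x/25
  d/dx[y^2/16] = y·y'/8
  d/dx[-2] = 0

The pieces without y' make up ∂F/∂x and the coefficient of y' is ∂F/∂y:
  ∂F/∂x = -2x/25,
  ∂F/∂y = y/8.

Since d/dx[F] = ∂F/∂x + (∂F/∂y)·y' = 0, solve for y':
  (∂F/∂y)·y' = -∂F/∂x
  dy/dx = -(∂F/∂x)/(∂F/∂y) = -(-2x/25)/(y/8) = 16x/(25y)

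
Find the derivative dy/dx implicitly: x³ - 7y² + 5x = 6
Apply d/dx to both sides, remembering that y depends on x. Each occurrence of y therefore brings in a y' = dy/dx via the chain rule.

With F(x, y) equal to the left-hand side minus the right, differentiate F term by term:
  d/dx[x^3] = 3x^2
  d/dx[5x] = 5
  d/dx[-7y^2] = -14y·y'
  d/dx[-6] = 0
Adding these up, d/dx[F] = 0 becomes
  (3x^2 + 5) + (-14y)·y' = 0,
so isolating y',
  dy/dx = -(3x^2 + 5)/(-14y) = (3x^2 + 5)/(14y)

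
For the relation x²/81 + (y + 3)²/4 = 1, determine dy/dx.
Take d/dx of both sides. Since y is implicitly a function of x, the chain rule attaches a y' = dy/dx factor whenever we differentiate through y.

Set F(x, y) = (left side) − (right side), so the curve is F = 0. Differentiating each term of F:
  d/dx[x^2/81] = 2x/81
  d/dx[(y + 3)^2/4] = y'(y + 3)/2
  d/dx[-1] = 0

Collecting, the y'-free part is the partial derivative in x and the y' coefficient is the partial derivative in y:
  ∂F/∂x = 2x/81
  ∂F/∂y = y/2 + 3/2

so d/dx[F(x, y(x))] = ∂F/∂x + (∂F/∂y)·y' = 0. Rearranging,
  dy/dx = -(∂F/∂x)/(∂F/∂y) = -(2x/81)/(y/2 + 3/2)
        = -(2x/81)/((y + 3)/2) = -4x/(81y + 243)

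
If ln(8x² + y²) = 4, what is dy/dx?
Differentiate both sides with respect to x, treating y as y(x). By the chain rule, any term containing y contributes a factor of y' = dy/dx when we differentiate it.

Move every term to one side and write the relation as F(x, y) = 0. Term by term,
  d/dx[ln(8x^2 + y^2)] = (16x + 2y·y')/(8x^2 + y^2)
  d/dx[-4] = 0

The pieces without y' make up ∂F/∂x and the coefficient of y' is ∂F/∂y:
  ∂F/∂x = 16x/(8x^2 + y^2),
  ∂F/∂y = 2y/(8x^2 + y^2).

Since d/dx[F] = ∂F/∂x + (∂F/∂y)·y' = 0, solve for y':
  (∂F/∂y)·y' = -∂F/∂x
  dy/dx = -(∂F/∂x)/(∂F/∂y) = -(16x/(8x^2 + y^2))/(2y/(8x^2 + y^2)) = -8x/y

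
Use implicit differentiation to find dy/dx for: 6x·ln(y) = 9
Take d/dx of both sides. Since y is implicitly a function of x, the chain rule attaches a y' = dy/dx factor whenever we differentiate through y.

Set F(x, y) = (left side) − (right side), so the curve is F = 0. Differentiating each term of F:
  d/dx[6x·ln(y)] = 6x·y'/y + 6ln(y)
  d/dx[-9] = 0

Collecting, the y'-free part is the partial derivative in x and the y' coefficient is the partial derivative in y:
  ∂F/∂x = 6ln(y)
  ∂F/∂y = 6x/y

so d/dx[F(x, y(x))] = ∂F/∂x + (∂F/∂y)·y' = 0. Rearranging,
  dy/dx = -(∂F/∂x)/(∂F/∂y) = -(6ln(y))/(6x/y) = -y·ln(y)/x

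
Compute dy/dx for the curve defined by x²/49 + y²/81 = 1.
Take d/dx of both sides. Since y is implicitly a function of x, the chain rule attaches a y' = dy/dx factor whenever we differentiate through y.

Set F(x, y) = (left side) − (right side), so the curve is F = 0. Differentiating each term of F:
  d/dx[x^2/49] = 2x/49
  d/dx[y^2/81] = 2y·y'/81
  d/dx[-1] = 0

Collecting, the y'-free part is the partial derivative in x and the y' coefficient is the partial derivative in y:
  ∂F/∂x = 2x/49
  ∂F/∂y = 2y/81

so d/dx[F(x, y(x))] = ∂F/∂x + (∂F/∂y)·y' = 0. Rearranging,
  dy/dx = -(∂F/∂x)/(∂F/∂y) = -(2x/49)/(2y/81) = -81x/(49y)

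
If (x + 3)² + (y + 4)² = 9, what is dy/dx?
Differentiate the relation implicitly: treat y = y(x) and apply the chain rule, so every y-derivative picks up a y' = dy/dx factor.

With everything moved to the left-hand side, differentiate term by term:
  d/dx[(x + 3)^2] = 2x + 6
  d/dx[(y + 4)^2] = 2·y'(y + 4)
  d/dx[-9] = 0

Separating the contributions that come from x directly and those that come through y:
  without y':      2x + 6
  multiplying y':  2y + 8

so (2x + 6) + (2y + 8)·y' = 0, and therefore
  dy/dx = -(2x + 6)/(2y + 8) = (-x - 3)/(y + 4)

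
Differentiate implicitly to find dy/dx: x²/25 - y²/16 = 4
Differentiate both sides with respect to x, treating y as y(x). By the chain rule, any term containing y contributes a factor of y' = dy/dx when we differentiate it.

Move every term to one side and write the relation as F(x, y) = 0. Term by term,
  d/dx[x^2/25] = 2x/25
  d/dx[-y^2/16] = -y·y'/8
  d/dx[-4] = 0

The pieces without y' make up ∂F/∂x and the coefficient of y' is ∂F/∂y:
  ∂F/∂x = 2x/25,
  ∂F/∂y = -y/8.

Since d/dx[F] = ∂F/∂x + (∂F/∂y)·y' = 0, solve for y':
  (∂F/∂y)·y' = -∂F/∂x
  dy/dx = -(∂F/∂x)/(∂F/∂y) = -(2x/25)/(-y/8) = 16x/(25y)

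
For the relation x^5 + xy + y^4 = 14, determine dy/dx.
Apply d/dx to both sides, remembering that y depends on x. Each occurrence of y therefore brings in a y' = dy/dx via the chain rule.

With F(x, y) equal to the left-hand side minus the right, differentiate F term by term:
  d/dx[x^5] = 5x^4
  d/dx[xy] = x·y' + y
  d/dx[y^4] = 4y^3·y'
  d/dx[-14] = 0
Adding these up, d/dx[F] = 0 becomes
  (5x^4 + y) + (x + 4y^3)·y' = 0,
so isolating y',
  dy/dx = -(5x^4 + y)/(x + 4y^3) = (-5x^4 - y)/(x + 4y^3)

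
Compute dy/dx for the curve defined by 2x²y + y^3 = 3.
Apply d/dx to both sides, remembering that y depends on x. Each occurrence of y therefore brings in a y' = dy/dx via the chain rule.

With F(x, y) equal to the left-hand side minus the right, differentiate F term by term:
  d/dx[2x^2y] = 2x^2·y' + 4xy
  d/dx[y^3] = 3y^2·y'
  d/dx[-3] = 0
Adding these up, d/dx[F] = 0 becomes
  (4xy) + (2x^2 + 3y^2)·y' = 0,
so isolating y',
  dy/dx = -(4xy)/(2x^2 + 3y^2) = -4xy/(2x^2 + 3y^2)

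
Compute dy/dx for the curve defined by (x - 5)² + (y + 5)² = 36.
Apply d/dx to both sides, remembering that y depends on x. Each occurrence of y therefore brings in a y' = dy/dx via the chain rule.

With F(x, y) equal to the left-hand side minus the right, differentiate F term by term:
  d/dx[(x - 5)^2] = 2x - 10
  d/dx[(y + 5)^2] = 2·y'(y + 5)
  d/dx[-36] = 0
Adding these up, d/dx[F] = 0 becomes
  (2x - 10) + (2y + 10)·y' = 0,
so isolating y',
  dy/dx = -(2x - 10)/(2y + 10) = (5 - x)/(y + 5)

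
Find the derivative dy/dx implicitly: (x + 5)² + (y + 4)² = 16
Apply d/dx to both sides, remembering that y depends on x. Each occurrence of y therefore brings in a y' = dy/dx via the chain rule.

With F(x, y) equal to the left-hand side minus the right, differentiate F term by term:
  d/dx[(x + 5)^2] = 2x + 10
  d/dx[(y + 4)^2] = 2·y'(y + 4)
  d/dx[-16] = 0
Adding these up, d/dx[F] = 0 becomes
  (2x + 10) + (2y + 8)·y' = 0,
so isolating y',
  dy/dx = -(2x + 10)/(2y + 8) = (-x - 5)/(y + 4)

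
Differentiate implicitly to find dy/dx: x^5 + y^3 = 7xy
Apply d/dx to both sides, remembering that y depends on x. Each occurrence of y therefore brings in a y' = dy/dx via the chain rule.

With F(x, y) equal to the left-hand side minus the right, differentiate F term by term:
  d/dx[x^5] = 5x^4
  d/dx[-7xy] = -7x·y' - 7y
  d/dx[y^3] = 3y^2·y'
Adding these up, d/dx[F] = 0 becomes
  (5x^4 - 7y) + (-7x + 3y^2)·y' = 0,
so isolating y',
  dy/dx = -(5x^4 - 7y)/(-7x + 3y^2) = (5x^4 - 7y)/(7x - 3y^2)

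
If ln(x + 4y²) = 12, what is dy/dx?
Differentiate both sides with respect to x, treating y as y(x). By the chain rule, any term containing y contributes a factor of y' = dy/dx when we differentiate it.

Move every term to one side and write the relation as F(x, y) = 0. Term by term,
  d/dx[ln(x + 4y^2)] = (8y·y' + 1)/(x + 4y^2)
  d/dx[-12] = 0

The pieces without y' make up ∂F/∂x and the coefficient of y' is ∂F/∂y:
  ∂F/∂x = 1/(x + 4y^2),
  ∂F/∂y = 8y/(x + 4y^2).

Since d/dx[F] = ∂F/∂x + (∂F/∂y)·y' = 0, solve for y':
  (∂F/∂y)·y' = -∂F/∂x
  dy/dx = -(∂F/∂x)/(∂F/∂y) = -(1/(x + 4y^2))/(8y/(x + 4y^2)) = -1/(8y)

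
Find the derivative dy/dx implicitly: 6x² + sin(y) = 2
Differentiate both sides with respect to x, treating y as y(x). By the chain rule, any term containing y contributes a factor of y' = dy/dx when we differentiate it.

Move every term to one side and write the relation as F(x, y) = 0. Term by term,
  d/dx[6x^2] = 12x
  d/dx[sin(y)] = y'·cos(y)
  d/dx[-2] = 0

The pieces without y' make up ∂F/∂x and the coefficient of y' is ∂F/∂y:
  ∂F/∂x = 12x,
  ∂F/∂y = cos(y).

Since d/dx[F] = ∂F/∂x + (∂F/∂y)·y' = 0, solve for y':
  (∂F/∂y)·y' = -∂F/∂x
  dy/dx = -(∂F/∂x)/(∂F/∂y) = -(12x)/(cos(y)) = -12x/cos(y)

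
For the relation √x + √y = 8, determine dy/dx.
Differentiate both sides with respect to x, treating y as y(x). By the chain rule, any term containing y contributes a factor of y' = dy/dx when we differentiate it.

Move every term to one side and write the relation as F(x, y) = 0. Term by term,
  d/dx[√(x)] = 1/(2√(x))
  d/dx[√(y)] = y'/(2√(y))
  d/dx[-8] = 0

The pieces without y' make up ∂F/∂x and the coefficient of y' is ∂F/∂y:
  ∂F/∂x = 1/(2√(x)),
  ∂F/∂y = 1/(2√(y)).

Since d/dx[F] = ∂F/∂x + (∂F/∂y)·y' = 0, solve for y':
  (∂F/∂y)·y' = -∂F/∂x
  dy/dx = -(∂F/∂x)/(∂F/∂y) = -(1/(2√(x)))/(1/(2√(y))) = -√(y)/√(x)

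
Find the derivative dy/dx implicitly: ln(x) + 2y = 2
Differentiate both sides with respect to x, treating y as y(x). By the chain rule, any term containing y contributes a factor of y' = dy/dx when we differentiate it.

Move every term to one side and write the relation as F(x, y) = 0. Term by term,
  d/dx[2y] = 2·y'
  d/dx[ln(x)] = 1/x
  d/dx[-2] = 0

The pieces without y' make up ∂F/∂x and the coefficient of y' is ∂F/∂y:
  ∂F/∂x = 1/x,
  ∂F/∂y = 2.

Since d/dx[F] = ∂F/∂x + (∂F/∂y)·y' = 0, solve for y':
  (∂F/∂y)·y' = -∂F/∂x
  dy/dx = -(∂F/∂x)/(∂F/∂y) = -(1/x)/(2) = -1/(2x)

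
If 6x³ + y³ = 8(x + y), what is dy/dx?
Take d/dx of both sides. Since y is implicitly a function of x, the chain rule attaches a y' = dy/dx factor whenever we differentiate through y.

Set F(x, y) = (left side) − (right side), so the curve is F = 0. Differentiating each term of F:
  d/dx[6x^3] = 18x^2
  d/dx[-8x] = -8
  d/dx[y^3] = 3y^2·y'
  d/dx[-8y] = -8·y'

Collecting, the y'-free part is the partial derivative in x and the y' coefficient is the partial derivative in y:
  ∂F/∂x = 18x^2 - 8
  ∂F/∂y = 3y^2 - 8

so d/dx[F(x, y(x))] = ∂F/∂x + (∂F/∂y)·y' = 0. Rearranging,
  dy/dx = -(∂F/∂x)/(∂F/∂y) = -(18x^2 - 8)/(3y^2 - 8) = 2(4 - 9x^2)/(3y^2 - 8)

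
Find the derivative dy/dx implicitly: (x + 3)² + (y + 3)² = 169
Take d/dx of both sides. Since y is implicitly a function of x, the chain rule attaches a y' = dy/dx factor whenever we differentiate through y.

Set F(x, y) = (left side) − (right side), so the curve is F = 0. Differentiating each term of F:
  d/dx[(x + 3)^2] = 2x + 6
  d/dx[(y + 3)^2] = 2·y'(y + 3)
  d/dx[-169] = 0

Collecting, the y'-free part is the partial derivative in x and the y' coefficient is the partial derivative in y:
  ∂F/∂x = 2x + 6
  ∂F/∂y = 2y + 6

so d/dx[F(x, y(x))] = ∂F/∂x + (∂F/∂y)·y' = 0. Rearranging,
  dy/dx = -(∂F/∂x)/(∂F/∂y) = -(2x + 6)/(2y + 6) = (-x - 3)/(y + 3)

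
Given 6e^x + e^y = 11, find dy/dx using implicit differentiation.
Differentiate both sides with respect to x, treating y as y(x). By the chain rule, any term containing y contributes a factor of y' = dy/dx when we differentiate it.

Move every term to one side and write the relation as F(x, y) = 0. Term by term,
  d/dx[6e^(x)] = 6e^(x)
  d/dx[e^(y)] = y'·e^(y)
  d/dx[-11] = 0

The pieces without y' make up ∂F/∂x and the coefficient of y' is ∂F/∂y:
  ∂F/∂x = 6e^(x),
  ∂F/∂y = e^(y).

Since d/dx[F] = ∂F/∂x + (∂F/∂y)·y' = 0, solve for y':
  (∂F/∂y)·y' = -∂F/∂x
  dy/dx = -(∂F/∂x)/(∂F/∂y) = -(6e^(x))/(e^(y)) = -6e^(x - y)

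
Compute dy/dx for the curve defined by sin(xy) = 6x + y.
Differentiate both sides with respect to x, treating y as y(x). By the chain rule, any term containing y contributes a factor of y' = dy/dx when we differentiate it.

Move every term to one side and write the relation as F(x, y) = 0. Term by term,
  d/dx[-6x] = -6
  d/dx[-y] = -y'
  d/dx[sin(xy)] = (x·y' + y)·cos(xy)

The pieces without y' make up ∂F/∂x and the coefficient of y' is ∂F/∂y:
  ∂F/∂x = y·cos(xy) - 6,
  ∂F/∂y = x·cos(xy) - 1.

Since d/dx[F] = ∂F/∂x + (∂F/∂y)·y' = 0, solve for y':
  (∂F/∂y)·y' = -∂F/∂x
  dy/dx = -(∂F/∂x)/(∂F/∂y) = -(y·cos(xy) - 6)/(x·cos(xy) - 1) = (-y·cos(xy) + 6)/(x·cos(xy) - 1)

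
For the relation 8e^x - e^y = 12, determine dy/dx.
Apply d/dx to both sides, remembering that y depends on x. Each occurrence of y therefore brings in a y' = dy/dx via the chain rule.

With F(x, y) equal to the left-hand side minus the right, differentiate F term by term:
  d/dx[8e^(x)] = 8e^(x)
  d/dx[-e^(y)] = -y'·e^(y)
  d/dx[-12] = 0
Adding these up, d/dx[F] = 0 becomes
  (8e^(x)) + (-e^(y))·y' = 0,
so isolating y',
  dy/dx = -(8e^(x))/(-e^(y)) = 8e^(x - y)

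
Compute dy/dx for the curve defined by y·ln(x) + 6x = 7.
Take d/dx of both sides. Since y is implicitly a function of x, the chain rule attaches a y' = dy/dx factor whenever we differentiate through y.

Set F(x, y) = (left side) − (right side), so the curve is F = 0. Differentiating each term of F:
  d/dx[6x] = 6
  d/dx[y·ln(x)] = y'·ln(x) + y/x
  d/dx[-7] = 0

Collecting, the y'-free part is the partial derivative in x and the y' coefficient is the partial derivative in y:
  ∂F/∂x = 6 + y/x
  ∂F/∂y = ln(x)

so d/dx[F(x, y(x))] = ∂F/∂x + (∂F/∂y)·y' = 0. Rearranging,
  dy/dx = -(∂F/∂x)/(∂F/∂y) = -(6 + y/x)/(ln(x))
        = -((6x + y)/x)/(ln(x)) = (-6x - y)/(x·ln(x))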